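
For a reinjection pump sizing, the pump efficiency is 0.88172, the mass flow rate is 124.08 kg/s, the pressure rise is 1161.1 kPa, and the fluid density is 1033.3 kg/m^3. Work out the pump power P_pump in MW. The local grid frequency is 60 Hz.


P_pump = mdot * dP / (rho * eta)
P_pump = 124.08 * 1161.1 / (1033.3 * 0.88172)
P_pump = 158.1300 kW
Convert: 158.1300 kW * 0.001 = 0.15813 MW
P_pump = 0.15813 MW


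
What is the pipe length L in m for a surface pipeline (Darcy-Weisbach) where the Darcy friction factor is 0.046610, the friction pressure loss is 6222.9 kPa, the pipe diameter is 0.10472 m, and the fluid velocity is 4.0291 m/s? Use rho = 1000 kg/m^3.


L = dP*1000*D / (f*rho*vel^2/2)
L = 6222.9*1000*0.10472 / (0.046610*1000*4.0291^2/2)
L = 1722.5 m


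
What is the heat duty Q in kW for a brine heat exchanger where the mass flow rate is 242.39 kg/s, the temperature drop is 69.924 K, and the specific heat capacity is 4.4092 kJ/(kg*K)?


Q = mdot * cp * dT / 1000
Q = 242.39 * 4.4092 * 69.924 / 1000
Q = 74.73099 MW
Convert: 74.73099 MW * 1000.0 = 74731 kW
Q = 74731 kW


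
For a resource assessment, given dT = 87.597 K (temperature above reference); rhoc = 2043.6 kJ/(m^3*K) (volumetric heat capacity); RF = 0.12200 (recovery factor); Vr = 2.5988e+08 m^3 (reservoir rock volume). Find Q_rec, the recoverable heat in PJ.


Step 1: Q_s = Vr*rhoc*dT/1e12 = 2.5988e+08*2043.6*87.597/1e12 = 46.52196 PJ
Step 2: Q_rec = Q_s * RF = 46.52196 * 0.122 = 5.6757 PJ
Q_rec = 5.6757 PJ


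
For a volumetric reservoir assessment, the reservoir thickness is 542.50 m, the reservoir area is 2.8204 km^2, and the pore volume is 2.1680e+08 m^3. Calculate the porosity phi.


phi = Vp / (A * 1e6 * hr)
phi = 2.1680e+08 / (2.8204 * 1e6 * 542.50)
phi = 0.14169


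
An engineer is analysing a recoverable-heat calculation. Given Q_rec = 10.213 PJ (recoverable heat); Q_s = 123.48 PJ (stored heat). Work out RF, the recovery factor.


RF = Q_rec / Q_s
RF = 10.213 / 123.48
RF = 0.082710


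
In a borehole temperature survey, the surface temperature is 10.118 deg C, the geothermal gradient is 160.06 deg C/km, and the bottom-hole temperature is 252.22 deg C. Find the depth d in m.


d = (T_d - T_surf) / grad * 1000
d = (252.22 - 10.118) / 160.06 * 1000
d = 1512.6 m


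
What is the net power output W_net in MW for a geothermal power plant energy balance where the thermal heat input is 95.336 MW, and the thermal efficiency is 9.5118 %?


W_net = eta / 100 * Q_in
W_net = 9.5118 / 100 * 95.336
W_net = 9.0682 MW


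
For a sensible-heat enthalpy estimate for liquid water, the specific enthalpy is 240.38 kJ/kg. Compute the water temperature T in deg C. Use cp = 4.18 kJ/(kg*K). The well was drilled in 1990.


T = h / cp
T = 240.38 / 4.18
T = 57.507 deg C


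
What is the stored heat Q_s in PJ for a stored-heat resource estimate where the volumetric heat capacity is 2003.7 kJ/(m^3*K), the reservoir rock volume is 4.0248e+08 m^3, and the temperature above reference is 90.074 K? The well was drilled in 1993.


Q_s = Vr * rhoc * dT / 1e12
Q_s = 4.0248e+08 * 2003.7 * 90.074 / 1e12
Q_s = 72.640 PJ


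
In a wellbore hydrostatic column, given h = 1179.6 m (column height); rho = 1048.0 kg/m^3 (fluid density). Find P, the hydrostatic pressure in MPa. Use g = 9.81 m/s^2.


P = rho * g * h / 1e6
P = 1048.0 * 9.81 * 1179.6 / 1e6
P = 12.127 MPa


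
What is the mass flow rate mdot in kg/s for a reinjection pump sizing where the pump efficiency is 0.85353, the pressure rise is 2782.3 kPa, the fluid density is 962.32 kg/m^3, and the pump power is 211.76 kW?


mdot = P_pump * rho * eta / dP
mdot = 211.76 * 962.32 * 0.85353 / 2782.3
mdot = 62.514 kg/s


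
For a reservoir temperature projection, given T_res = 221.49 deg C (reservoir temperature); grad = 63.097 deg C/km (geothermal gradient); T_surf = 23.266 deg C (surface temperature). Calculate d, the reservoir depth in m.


d = (T_res - T_surf) / grad * 1000
d = (221.49 - 23.266) / 63.097 * 1000
d = 3141.6 m


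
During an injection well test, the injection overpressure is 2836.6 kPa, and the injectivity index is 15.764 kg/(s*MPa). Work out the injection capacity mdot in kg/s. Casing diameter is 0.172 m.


mdot = II * dP / 1000
mdot = 15.764 * 2836.6 / 1000
mdot = 44.716 kg/s


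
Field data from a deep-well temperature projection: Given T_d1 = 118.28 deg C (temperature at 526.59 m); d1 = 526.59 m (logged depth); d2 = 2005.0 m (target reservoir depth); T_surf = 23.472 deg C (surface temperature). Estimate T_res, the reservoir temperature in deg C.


Step 1: grad = (T_d1 - T_surf)/d1 * 1000 = (118.28 - 23.472)/526.59 * 1000 = 180.0414 deg C/km
Step 2: T_res = T_surf + grad*d2/1000 = 23.472 + 180.0414*2005.0/1000 = 384.46 deg C
T_res = 384.46 deg C


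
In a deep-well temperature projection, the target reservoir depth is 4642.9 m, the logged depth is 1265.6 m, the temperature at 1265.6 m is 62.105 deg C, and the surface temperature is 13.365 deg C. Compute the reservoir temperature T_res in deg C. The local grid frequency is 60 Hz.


Step 1: grad = (T_d1 - T_surf)/d1 * 1000 = (62.105 - 13.365)/1265.6 * 1000 = 38.51138 deg C/km
Step 2: T_res = T_surf + grad*d2/1000 = 13.365 + 38.51138*4642.9/1000 = 192.17 deg C
T_res = 192.17 deg C


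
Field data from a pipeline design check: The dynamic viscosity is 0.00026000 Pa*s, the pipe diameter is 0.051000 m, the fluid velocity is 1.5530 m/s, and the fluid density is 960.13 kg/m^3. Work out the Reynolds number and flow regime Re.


Step 1: Re = rho*vel*D/mu = 960.13*1.553*0.051/0.00026 = 2.9248e+05
Step 2: Re = 2.9248e+05 > 4000, so flow is turbulent.
Re = 2.9248e+05 (turbulent)


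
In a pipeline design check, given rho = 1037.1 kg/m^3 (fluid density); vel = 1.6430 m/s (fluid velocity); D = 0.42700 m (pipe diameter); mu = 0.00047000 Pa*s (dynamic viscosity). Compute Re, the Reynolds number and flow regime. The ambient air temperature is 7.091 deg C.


Step 1: Re = rho*vel*D/mu = 1037.1*1.643*0.427/0.00047 = 1.5481e+06
Step 2: Re = 1.5481e+06 > 4000, so flow is turbulent.
Re = 1.5481e+06 (turbulent)


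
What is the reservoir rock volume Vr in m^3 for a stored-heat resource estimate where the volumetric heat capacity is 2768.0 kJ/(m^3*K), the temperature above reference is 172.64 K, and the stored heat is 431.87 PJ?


Vr = Q_s * 1e12 / (rhoc * dT)
Vr = 431.87 * 1e12 / (2768.0 * 172.64)
Vr = 9.0374e+08 m^3


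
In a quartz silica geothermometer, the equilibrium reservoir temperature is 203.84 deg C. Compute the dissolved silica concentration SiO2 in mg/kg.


SiO2 = 10^(5.19 - 1309/(T_eq + 273.15))
SiO2 = 10^(5.19 - 1309/(203.84 + 273.15))
SiO2 = 279.07 mg/kg


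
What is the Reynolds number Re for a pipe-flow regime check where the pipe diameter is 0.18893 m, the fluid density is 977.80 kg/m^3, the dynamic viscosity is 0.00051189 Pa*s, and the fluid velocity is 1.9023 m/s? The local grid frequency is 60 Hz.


Re = rho * vel * D / mu
Re = 977.80 * 1.9023 * 0.18893 / 0.00051189
Re = 6.8652e+05


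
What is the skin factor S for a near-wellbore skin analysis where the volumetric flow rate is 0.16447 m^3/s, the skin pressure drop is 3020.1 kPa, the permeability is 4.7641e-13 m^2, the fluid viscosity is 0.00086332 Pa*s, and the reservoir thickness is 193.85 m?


S = dP_s * 1000 * 2*pi*k*hr / (q*mu)
S = 3020.1 * 1000 * 2*pi*4.7641e-13*193.85 / (0.16447*0.00086332)
S = 12.342


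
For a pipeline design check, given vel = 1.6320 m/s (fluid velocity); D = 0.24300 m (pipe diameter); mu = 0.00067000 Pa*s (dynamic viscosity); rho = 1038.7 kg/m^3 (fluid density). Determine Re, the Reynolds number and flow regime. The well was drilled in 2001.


Step 1: Re = rho*vel*D/mu = 1038.7*1.632*0.243/0.00067 = 6.1481e+05
Step 2: Re = 6.1481e+05 > 4000, so flow is turbulent.
Re = 6.1481e+05 (turbulent)


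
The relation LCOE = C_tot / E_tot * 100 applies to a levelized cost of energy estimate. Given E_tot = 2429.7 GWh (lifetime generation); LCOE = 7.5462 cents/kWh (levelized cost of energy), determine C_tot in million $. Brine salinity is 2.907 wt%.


C_tot = LCOE / 100 * E_tot
C_tot = 7.5462 / 100 * 2429.7
C_tot = 183.35 million $


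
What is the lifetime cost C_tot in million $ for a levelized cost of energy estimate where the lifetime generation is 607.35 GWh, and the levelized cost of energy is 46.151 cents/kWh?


C_tot = LCOE / 100 * E_tot
C_tot = 46.151 / 100 * 607.35
C_tot = 280.30 million $


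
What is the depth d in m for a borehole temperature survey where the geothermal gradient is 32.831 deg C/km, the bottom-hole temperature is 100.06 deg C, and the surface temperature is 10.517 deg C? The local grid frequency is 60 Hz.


d = (T_d - T_surf) / grad * 1000
d = (100.06 - 10.517) / 32.831 * 1000
d = 2727.4 m


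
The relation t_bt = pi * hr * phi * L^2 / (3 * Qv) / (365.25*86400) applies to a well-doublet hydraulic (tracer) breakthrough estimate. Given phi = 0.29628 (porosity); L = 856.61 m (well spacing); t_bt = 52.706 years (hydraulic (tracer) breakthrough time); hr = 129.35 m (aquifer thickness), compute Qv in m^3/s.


Qv = pi*hr*phi*L^2 / (3*t_bt*365.25*86400)
Qv = pi*129.35*0.29628*856.61^2 / (3*52.706*365.25*86400)
Qv = 0.017705 m^3/s


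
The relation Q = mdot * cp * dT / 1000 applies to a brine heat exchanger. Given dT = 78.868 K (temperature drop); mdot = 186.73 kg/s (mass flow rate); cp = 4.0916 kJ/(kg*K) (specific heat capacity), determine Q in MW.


Q = mdot * cp * dT / 1000
Q = 186.73 * 4.0916 * 78.868 / 1000
Q = 60.257 MW


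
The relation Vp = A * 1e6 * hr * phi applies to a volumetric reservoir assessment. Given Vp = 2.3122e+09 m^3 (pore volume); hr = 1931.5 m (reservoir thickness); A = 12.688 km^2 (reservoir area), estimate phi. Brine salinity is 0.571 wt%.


phi = Vp / (A * 1e6 * hr)
phi = 2.3122e+09 / (12.688 * 1e6 * 1931.5)
phi = 0.094349


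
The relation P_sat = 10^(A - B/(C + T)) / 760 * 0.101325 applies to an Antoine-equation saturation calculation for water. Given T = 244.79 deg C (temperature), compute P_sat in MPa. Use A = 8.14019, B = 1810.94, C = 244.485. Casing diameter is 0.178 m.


P_sat = 10^(A - B/(C + T)) / 760 * 0.101325
P_sat = 10^(8.14019 - 1810.94/(244.485 + 244.79)) / 760 * 0.101325
P_sat = 3.6629 MPa


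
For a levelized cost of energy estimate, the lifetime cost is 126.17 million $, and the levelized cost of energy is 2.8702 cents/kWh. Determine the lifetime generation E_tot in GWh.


E_tot = C_tot / LCOE * 100
E_tot = 126.17 / 2.8702 * 100
E_tot = 4395.9 GWh


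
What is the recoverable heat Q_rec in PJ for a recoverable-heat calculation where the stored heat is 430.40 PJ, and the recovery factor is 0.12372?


Q_rec = Q_s * RF
Q_rec = 430.40 * 0.12372
Q_rec = 53.249 PJ


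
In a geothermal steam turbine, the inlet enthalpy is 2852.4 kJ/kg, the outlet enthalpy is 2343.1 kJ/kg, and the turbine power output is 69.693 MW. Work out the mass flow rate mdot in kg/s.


mdot = P * 1000 / (h_in - h_out)
mdot = 69.693 * 1000 / (2852.4 - 2343.1)
mdot = 136.84 kg/s


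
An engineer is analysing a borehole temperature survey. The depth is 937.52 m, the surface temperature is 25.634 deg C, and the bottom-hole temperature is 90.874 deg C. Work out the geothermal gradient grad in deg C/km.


grad = (T_d - T_surf) / d * 1000
grad = (90.874 - 25.634) / 937.52 * 1000
grad = 69.588 deg C/km


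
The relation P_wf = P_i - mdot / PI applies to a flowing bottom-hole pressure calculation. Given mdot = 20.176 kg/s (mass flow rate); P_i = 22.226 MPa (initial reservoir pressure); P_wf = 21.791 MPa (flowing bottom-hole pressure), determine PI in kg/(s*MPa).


PI = mdot / (P_i - P_wf)
PI = 20.176 / (22.226 - 21.791)
PI = 46.382 kg/(s*MPa)


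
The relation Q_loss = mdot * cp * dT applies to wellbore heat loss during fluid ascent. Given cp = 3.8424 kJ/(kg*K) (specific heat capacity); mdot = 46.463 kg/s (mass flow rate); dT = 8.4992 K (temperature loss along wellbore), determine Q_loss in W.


Q_loss = mdot * cp * dT
Q_loss = 46.463 * 3.8424 * 8.4992
Q_loss = 1517.357 kW
Convert: 1517.357 kW * 1000.0 = 1.5174e+06 W
Q_loss = 1.5174e+06 W


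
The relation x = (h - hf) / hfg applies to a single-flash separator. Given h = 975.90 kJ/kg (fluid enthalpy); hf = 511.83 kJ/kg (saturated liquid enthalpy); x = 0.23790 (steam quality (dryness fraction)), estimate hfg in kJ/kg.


hfg = (h - hf) / x
hfg = (975.90 - 511.83) / 0.23790
hfg = 1950.7 kJ/kg


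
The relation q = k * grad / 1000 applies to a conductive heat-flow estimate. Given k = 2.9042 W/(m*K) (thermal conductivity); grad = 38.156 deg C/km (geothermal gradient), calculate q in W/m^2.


q = k * grad / 1000
q = 2.9042 * 38.156 / 1000
q = 0.11081 W/m^2


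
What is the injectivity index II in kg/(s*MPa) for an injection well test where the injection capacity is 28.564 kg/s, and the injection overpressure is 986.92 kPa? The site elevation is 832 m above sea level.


II = mdot * 1000 / dP
II = 28.564 * 1000 / 986.92
II = 28.943 kg/(s*MPa)


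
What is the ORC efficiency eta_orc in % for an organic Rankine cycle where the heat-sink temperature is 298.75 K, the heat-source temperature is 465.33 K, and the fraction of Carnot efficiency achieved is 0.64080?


eta_orc = (1 - Tc/Th) * f * 100
eta_orc = (1 - 298.75/465.33) * 0.64080 * 100
eta_orc = 22.940 %


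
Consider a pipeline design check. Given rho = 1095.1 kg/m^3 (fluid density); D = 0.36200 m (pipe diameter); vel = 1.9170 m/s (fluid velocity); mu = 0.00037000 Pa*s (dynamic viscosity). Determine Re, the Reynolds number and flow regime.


Step 1: Re = rho*vel*D/mu = 1095.1*1.917*0.362/0.00037 = 2.0539e+06
Step 2: Re = 2.0539e+06 > 4000, so flow is turbulent.
Re = 2.0539e+06 (turbulent)


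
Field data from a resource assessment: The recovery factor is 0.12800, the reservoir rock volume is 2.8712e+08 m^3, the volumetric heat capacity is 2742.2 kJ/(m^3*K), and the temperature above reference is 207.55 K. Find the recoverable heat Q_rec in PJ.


Step 1: Q_s = Vr*rhoc*dT/1e12 = 2.8712e+08*2742.2*207.55/1e12 = 163.4125 PJ
Step 2: Q_rec = Q_s * RF = 163.4125 * 0.128 = 20.917 PJ
Q_rec = 20.917 PJ


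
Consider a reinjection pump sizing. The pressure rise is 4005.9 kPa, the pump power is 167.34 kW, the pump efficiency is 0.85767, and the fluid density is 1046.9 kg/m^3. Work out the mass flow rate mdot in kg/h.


mdot = P_pump * rho * eta / dP
mdot = 167.34 * 1046.9 * 0.85767 / 4005.9
mdot = 37.50810 kg/s
Convert: 37.50810 kg/s * 3600.0 = 1.3503e+05 kg/h
mdot = 1.3503e+05 kg/h


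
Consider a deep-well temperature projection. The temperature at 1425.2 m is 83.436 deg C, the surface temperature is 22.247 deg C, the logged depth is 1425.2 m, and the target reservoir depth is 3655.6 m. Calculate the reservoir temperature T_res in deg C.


Step 1: grad = (T_d1 - T_surf)/d1 * 1000 = (83.436 - 22.247)/1425.2 * 1000 = 42.93362 deg C/km
Step 2: T_res = T_surf + grad*d2/1000 = 22.247 + 42.93362*3655.6/1000 = 179.20 deg C
T_res = 179.20 deg C


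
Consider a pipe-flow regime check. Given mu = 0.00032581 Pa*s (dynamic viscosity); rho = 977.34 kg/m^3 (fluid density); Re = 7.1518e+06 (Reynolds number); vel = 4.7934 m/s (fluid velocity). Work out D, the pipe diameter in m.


D = Re * mu / (rho * vel)
D = 7.1518e+06 * 0.00032581 / (977.34 * 4.7934)
D = 0.49738 m


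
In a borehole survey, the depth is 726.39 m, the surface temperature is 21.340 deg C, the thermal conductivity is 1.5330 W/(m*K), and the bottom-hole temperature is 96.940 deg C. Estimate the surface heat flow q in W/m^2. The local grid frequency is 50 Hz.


Step 1: grad = (T_d - T_surf)/d * 1000 = (96.94 - 21.34)/726.39 * 1000 = 104.0763 deg C/km
Step 2: q = k * grad / 1000 = 1.533 * 104.0763 / 1000 = 0.15955 W/m^2
q = 0.15955 W/m^2


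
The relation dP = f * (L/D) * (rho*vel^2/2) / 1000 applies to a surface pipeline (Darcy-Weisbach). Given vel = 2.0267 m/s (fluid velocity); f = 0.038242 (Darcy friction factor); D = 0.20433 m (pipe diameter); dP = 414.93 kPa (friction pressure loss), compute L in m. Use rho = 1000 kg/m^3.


L = dP*1000*D / (f*rho*vel^2/2)
L = 414.93*1000*0.20433 / (0.038242*1000*2.0267^2/2)
L = 1079.5 m


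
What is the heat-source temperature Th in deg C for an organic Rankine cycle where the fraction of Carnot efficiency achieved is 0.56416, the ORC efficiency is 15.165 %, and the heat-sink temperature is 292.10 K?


Th = Tc / (1 - (eta_orc/100)/f)
Th = 292.10 / (1 - (15.165/100)/0.56416)
Th = 399.4840 K
Convert to deg C: 399.4840 - 273.15 = 126.33 deg C
Th = 126.33 deg C


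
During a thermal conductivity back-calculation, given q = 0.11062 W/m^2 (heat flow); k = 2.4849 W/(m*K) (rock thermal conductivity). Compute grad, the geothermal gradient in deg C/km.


grad = q / k * 1000
grad = 0.11062 / 2.4849 * 1000
grad = 44.517 deg C/km


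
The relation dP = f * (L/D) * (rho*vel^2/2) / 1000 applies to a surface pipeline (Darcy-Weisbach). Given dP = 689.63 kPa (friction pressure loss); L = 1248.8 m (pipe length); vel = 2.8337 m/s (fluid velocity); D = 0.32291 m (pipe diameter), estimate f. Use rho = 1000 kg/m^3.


f = dP*1000 / ((L/D)*(rho*vel^2/2))
f = 689.63*1000 / ((1248.8/0.32291)*(1000*2.8337^2/2))
f = 0.044415


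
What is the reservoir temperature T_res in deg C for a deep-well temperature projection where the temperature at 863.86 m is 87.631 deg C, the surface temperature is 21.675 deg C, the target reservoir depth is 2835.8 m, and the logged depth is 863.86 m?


Step 1: grad = (T_d1 - T_surf)/d1 * 1000 = (87.631 - 21.675)/863.86 * 1000 = 76.35033 deg C/km
Step 2: T_res = T_surf + grad*d2/1000 = 21.675 + 76.35033*2835.8/1000 = 238.19 deg C
T_res = 238.19 deg C


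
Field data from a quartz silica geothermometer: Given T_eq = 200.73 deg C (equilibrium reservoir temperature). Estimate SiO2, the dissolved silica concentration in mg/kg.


SiO2 = 10^(5.19 - 1309/(T_eq + 273.15))
SiO2 = 10^(5.19 - 1309/(200.73 + 273.15))
SiO2 = 267.73 mg/kg


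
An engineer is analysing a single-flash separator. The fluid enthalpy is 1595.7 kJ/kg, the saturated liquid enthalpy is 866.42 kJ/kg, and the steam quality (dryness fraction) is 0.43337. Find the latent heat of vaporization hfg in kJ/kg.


hfg = (h - hf) / x
hfg = (1595.7 - 866.42) / 0.43337
hfg = 1682.8 kJ/kg


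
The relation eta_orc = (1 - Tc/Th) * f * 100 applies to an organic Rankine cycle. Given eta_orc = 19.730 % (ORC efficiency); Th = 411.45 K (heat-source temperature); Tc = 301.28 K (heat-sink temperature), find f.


f = (eta_orc/100) / (1 - Tc/Th)
f = (19.730/100) / (1 - 301.28/411.45)
f = 0.73685


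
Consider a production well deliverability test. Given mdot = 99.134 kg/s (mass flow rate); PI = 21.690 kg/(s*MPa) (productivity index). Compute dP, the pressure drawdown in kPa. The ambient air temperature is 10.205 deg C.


dP = mdot * 1000 / PI
dP = 99.134 * 1000 / 21.690
dP = 4570.5 kPa


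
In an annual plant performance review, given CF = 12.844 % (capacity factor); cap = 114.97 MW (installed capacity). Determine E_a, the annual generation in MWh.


E_a = CF / 100 * cap * 8760
E_a = 12.844 / 100 * 114.97 * 8760
E_a = 1.2936e+05 MWh


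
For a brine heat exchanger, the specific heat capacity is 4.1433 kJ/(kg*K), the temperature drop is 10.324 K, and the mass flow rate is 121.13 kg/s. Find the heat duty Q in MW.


Q = mdot * cp * dT / 1000
Q = 121.13 * 4.1433 * 10.324 / 1000
Q = 5.1814 MW


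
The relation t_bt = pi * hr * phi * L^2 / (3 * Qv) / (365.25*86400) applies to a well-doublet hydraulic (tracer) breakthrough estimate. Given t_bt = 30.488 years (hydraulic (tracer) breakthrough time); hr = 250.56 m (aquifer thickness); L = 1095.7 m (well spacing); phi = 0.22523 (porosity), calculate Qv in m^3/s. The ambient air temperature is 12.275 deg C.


Qv = pi*hr*phi*L^2 / (3*t_bt*365.25*86400)
Qv = pi*250.56*0.22523*1095.7^2 / (3*30.488*365.25*86400)
Qv = 0.073742 m^3/s


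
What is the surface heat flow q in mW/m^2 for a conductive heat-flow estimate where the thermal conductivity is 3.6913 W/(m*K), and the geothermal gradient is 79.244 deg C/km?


q = k * grad / 1000
q = 3.6913 * 79.244 / 1000
q = 0.2925134 W/m^2
Convert: 0.2925134 W/m^2 * 1000.0 = 292.51 mW/m^2
q = 292.51 mW/m^2


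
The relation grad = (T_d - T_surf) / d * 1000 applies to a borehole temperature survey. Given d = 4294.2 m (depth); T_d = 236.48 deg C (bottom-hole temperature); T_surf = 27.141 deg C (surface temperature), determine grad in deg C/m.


grad = (T_d - T_surf) / d * 1000
grad = (236.48 - 27.141) / 4294.2 * 1000
grad = 48.74924 deg C/km
Convert: 48.74924 deg C/km * 0.001 = 0.048749 deg C/m
grad = 0.048749 deg C/m


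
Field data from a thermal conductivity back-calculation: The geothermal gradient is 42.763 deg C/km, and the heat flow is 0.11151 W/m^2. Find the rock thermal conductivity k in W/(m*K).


k = q / (grad / 1000)
k = 0.11151 / (42.763 / 1000)
k = 2.6076 W/(m*K)


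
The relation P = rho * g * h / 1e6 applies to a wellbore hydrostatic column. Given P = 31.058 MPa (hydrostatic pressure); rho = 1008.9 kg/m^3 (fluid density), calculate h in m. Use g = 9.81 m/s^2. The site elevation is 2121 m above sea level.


h = P * 1e6 / (g * rho)
h = 31.058 * 1e6 / (9.81 * 1008.9)
h = 3138.0 m


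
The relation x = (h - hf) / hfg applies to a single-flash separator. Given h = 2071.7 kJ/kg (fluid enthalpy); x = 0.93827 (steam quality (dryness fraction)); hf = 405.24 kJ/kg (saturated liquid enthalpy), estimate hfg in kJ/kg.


hfg = (h - hf) / x
hfg = (2071.7 - 405.24) / 0.93827
hfg = 1776.1 kJ/kg


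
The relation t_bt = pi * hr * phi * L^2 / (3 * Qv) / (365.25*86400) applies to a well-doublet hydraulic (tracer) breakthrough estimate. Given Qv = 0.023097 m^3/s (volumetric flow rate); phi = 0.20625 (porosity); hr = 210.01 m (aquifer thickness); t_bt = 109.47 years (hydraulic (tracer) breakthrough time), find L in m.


L = sqrt(t_bt*365.25*86400*3*Qv / (pi*hr*phi))
L = sqrt(109.47*365.25*86400*3*0.023097 / (pi*210.01*0.20625))
L = 1326.3 m


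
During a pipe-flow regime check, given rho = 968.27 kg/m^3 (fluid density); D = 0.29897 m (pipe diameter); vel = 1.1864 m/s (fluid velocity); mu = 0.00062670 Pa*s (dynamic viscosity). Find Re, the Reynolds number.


Re = rho * vel * D / mu
Re = 968.27 * 1.1864 * 0.29897 / 0.00062670
Re = 5.4802e+05


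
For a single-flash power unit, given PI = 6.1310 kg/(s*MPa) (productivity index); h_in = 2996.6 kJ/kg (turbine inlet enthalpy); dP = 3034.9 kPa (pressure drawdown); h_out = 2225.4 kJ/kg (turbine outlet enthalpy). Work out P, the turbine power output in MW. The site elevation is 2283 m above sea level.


Step 1: mdot = PI * dP / 1000 = 6.131 * 3034.9 / 1000 = 18.60697 kg/s
Step 2: P = mdot*(h_in - h_out)/1000 = 18.60697*(2996.6 - 2225.4)/1000 = 14.350 MW
P = 14.350 MW


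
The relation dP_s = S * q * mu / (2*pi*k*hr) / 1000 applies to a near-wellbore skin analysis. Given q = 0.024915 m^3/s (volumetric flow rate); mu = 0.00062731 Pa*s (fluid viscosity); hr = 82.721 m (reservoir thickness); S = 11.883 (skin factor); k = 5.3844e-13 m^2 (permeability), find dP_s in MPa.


dP_s = S * q * mu / (2*pi*k*hr) / 1000
dP_s = 11.883 * 0.024915 * 0.00062731 / (2*pi*5.3844e-13*82.721) / 1000
dP_s = 663.6456 kPa
Convert: 663.6456 kPa * 0.001 = 0.66365 MPa
dP_s = 0.66365 MPa


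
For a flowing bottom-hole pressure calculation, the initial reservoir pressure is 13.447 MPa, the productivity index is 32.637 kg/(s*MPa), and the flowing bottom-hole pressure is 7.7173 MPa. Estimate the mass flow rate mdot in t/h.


mdot = (P_i - P_wf) * PI
mdot = (13.447 - 7.7173) * 32.637
mdot = 187.0002 kg/s
Convert: 187.0002 kg/s * 3.6 = 673.20 t/h
mdot = 673.20 t/h


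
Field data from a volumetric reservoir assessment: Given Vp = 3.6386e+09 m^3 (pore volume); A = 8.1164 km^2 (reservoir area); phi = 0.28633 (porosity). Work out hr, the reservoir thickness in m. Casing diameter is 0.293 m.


hr = Vp / (A * 1e6 * phi)
hr = 3.6386e+09 / (8.1164 * 1e6 * 0.28633)
hr = 1565.7 m


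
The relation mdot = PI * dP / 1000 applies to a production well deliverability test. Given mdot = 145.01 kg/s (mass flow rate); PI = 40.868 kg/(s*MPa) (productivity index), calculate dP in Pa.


dP = mdot * 1000 / PI
dP = 145.01 * 1000 / 40.868
dP = 3548.253 kPa
Convert: 3548.253 kPa * 1000.0 = 3.5483e+06 Pa
dP = 3.5483e+06 Pa


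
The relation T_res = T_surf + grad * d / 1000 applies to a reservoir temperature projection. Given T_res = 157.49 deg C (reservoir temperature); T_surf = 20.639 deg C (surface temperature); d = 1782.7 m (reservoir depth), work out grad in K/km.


grad = (T_res - T_surf) / d * 1000
grad = (157.49 - 20.639) / 1782.7 * 1000
grad = 76.76614 deg C/km
Convert: 76.76614 deg C/km * 1.0 = 76.766 K/km
grad = 76.766 K/km


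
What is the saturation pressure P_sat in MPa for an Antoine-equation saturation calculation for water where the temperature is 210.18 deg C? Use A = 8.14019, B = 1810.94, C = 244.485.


P_sat = 10^(A - B/(C + T)) / 760 * 0.101325
P_sat = 10^(8.14019 - 1810.94/(244.485 + 210.18)) / 760 * 0.101325
P_sat = 1.9146 MPa


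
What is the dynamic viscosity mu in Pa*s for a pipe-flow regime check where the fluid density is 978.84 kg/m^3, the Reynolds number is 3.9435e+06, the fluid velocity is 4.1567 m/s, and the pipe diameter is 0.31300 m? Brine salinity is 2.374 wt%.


mu = rho * vel * D / Re
mu = 978.84 * 4.1567 * 0.31300 / 3.9435e+06
mu = 0.00032294 Pa*s


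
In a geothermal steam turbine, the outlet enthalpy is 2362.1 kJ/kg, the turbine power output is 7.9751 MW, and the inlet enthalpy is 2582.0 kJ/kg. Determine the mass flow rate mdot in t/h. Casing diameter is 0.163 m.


mdot = P * 1000 / (h_in - h_out)
mdot = 7.9751 * 1000 / (2582.0 - 2362.1)
mdot = 36.26694 kg/s
Convert: 36.26694 kg/s * 3.6 = 130.56 t/h
mdot = 130.56 t/h


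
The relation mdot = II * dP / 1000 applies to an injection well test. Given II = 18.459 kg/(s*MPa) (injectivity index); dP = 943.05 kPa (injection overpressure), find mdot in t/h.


mdot = II * dP / 1000
mdot = 18.459 * 943.05 / 1000
mdot = 17.40776 kg/s
Convert: 17.40776 kg/s * 3.6 = 62.668 t/h
mdot = 62.668 t/h


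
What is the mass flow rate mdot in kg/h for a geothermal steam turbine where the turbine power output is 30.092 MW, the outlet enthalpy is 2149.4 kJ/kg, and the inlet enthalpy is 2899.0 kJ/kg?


mdot = P * 1000 / (h_in - h_out)
mdot = 30.092 * 1000 / (2899.0 - 2149.4)
mdot = 40.14408 kg/s
Convert: 40.14408 kg/s * 3600.0 = 1.4452e+05 kg/h
mdot = 1.4452e+05 kg/h


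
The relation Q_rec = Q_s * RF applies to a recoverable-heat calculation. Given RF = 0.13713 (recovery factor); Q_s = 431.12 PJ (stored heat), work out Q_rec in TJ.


Q_rec = Q_s * RF
Q_rec = 431.12 * 0.13713
Q_rec = 59.11949 PJ
Convert: 59.11949 PJ * 1000.0 = 59119 TJ
Q_rec = 59119 TJ


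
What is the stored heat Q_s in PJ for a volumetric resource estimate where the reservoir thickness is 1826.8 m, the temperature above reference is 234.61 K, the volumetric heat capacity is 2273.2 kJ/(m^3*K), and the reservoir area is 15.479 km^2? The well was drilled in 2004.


Step 1: Vr = A*1e6*hr = 15.479*1e6*1826.8 = 2.827704e+10 m^3
Step 2: Q_s = Vr*rhoc*dT/1e12 = 2.827704e+10*2273.2*234.61/1e12 = 15081 PJ
Q_s = 15081 PJ


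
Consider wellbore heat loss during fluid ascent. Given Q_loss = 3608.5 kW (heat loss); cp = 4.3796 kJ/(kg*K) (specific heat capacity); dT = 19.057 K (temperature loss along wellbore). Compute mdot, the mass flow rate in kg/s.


mdot = Q_loss / (cp * dT)
mdot = 3608.5 / (4.3796 * 19.057)
mdot = 43.235 kg/s


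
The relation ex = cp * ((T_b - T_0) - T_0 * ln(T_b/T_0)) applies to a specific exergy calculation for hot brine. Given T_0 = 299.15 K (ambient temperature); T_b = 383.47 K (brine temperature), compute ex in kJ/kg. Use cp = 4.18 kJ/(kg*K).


ex = cp * ((T_b - T_0) - T_0 * ln(T_b/T_0))
ex = 4.18 * ((383.47 - 299.15) - 299.15 * ln(383.47/299.15))
ex = 41.951 kJ/kg


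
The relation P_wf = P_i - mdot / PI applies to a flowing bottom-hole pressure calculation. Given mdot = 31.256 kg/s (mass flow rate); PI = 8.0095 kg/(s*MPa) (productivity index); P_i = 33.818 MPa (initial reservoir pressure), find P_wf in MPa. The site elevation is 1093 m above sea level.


P_wf = P_i - mdot / PI
P_wf = 33.818 - 31.256 / 8.0095
P_wf = 29.916 MPa


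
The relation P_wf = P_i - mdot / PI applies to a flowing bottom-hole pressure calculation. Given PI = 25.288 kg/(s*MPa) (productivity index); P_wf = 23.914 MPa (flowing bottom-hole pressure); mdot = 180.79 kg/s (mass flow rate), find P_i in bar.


P_i = P_wf + mdot / PI
P_i = 23.914 + 180.79 / 25.288
P_i = 31.06324 MPa
Convert: 31.06324 MPa * 10.0 = 310.63 bar
P_i = 310.63 bar


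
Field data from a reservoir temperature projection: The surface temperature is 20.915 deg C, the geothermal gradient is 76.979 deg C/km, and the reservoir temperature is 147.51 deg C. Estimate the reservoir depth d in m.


d = (T_res - T_surf) / grad * 1000
d = (147.51 - 20.915) / 76.979 * 1000
d = 1644.5 m


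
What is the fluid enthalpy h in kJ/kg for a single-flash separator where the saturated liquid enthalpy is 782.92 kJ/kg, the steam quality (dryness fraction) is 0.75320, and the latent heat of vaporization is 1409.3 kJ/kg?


h = hf + x * hfg
h = 782.92 + 0.75320 * 1409.3
h = 1844.4 kJ/kg


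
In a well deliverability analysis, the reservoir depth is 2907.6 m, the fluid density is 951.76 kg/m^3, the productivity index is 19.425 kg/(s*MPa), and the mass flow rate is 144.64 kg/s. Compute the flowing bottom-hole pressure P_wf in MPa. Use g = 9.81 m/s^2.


Step 1: P_i = rho*g*h/1e6 = 951.76*9.81*2907.6/1e6 = 27.14758 MPa
Step 2: P_wf = P_i - mdot/PI = 27.14758 - 144.64/19.425 = 19.702 MPa
P_wf = 19.702 MPa


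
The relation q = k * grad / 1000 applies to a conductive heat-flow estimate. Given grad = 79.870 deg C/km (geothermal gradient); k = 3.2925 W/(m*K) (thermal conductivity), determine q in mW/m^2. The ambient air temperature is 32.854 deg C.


q = k * grad / 1000
q = 3.2925 * 79.870 / 1000
q = 0.2629720 W/m^2
Convert: 0.2629720 W/m^2 * 1000.0 = 262.97 mW/m^2
q = 262.97 mW/m^2


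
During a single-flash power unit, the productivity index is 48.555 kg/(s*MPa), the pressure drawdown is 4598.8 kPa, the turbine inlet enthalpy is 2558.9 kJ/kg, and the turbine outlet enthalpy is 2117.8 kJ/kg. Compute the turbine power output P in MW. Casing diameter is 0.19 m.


Step 1: mdot = PI * dP / 1000 = 48.555 * 4598.8 / 1000 = 223.2947 kg/s
Step 2: P = mdot*(h_in - h_out)/1000 = 223.2947*(2558.9 - 2117.8)/1000 = 98.495 MW
P = 98.495 MW


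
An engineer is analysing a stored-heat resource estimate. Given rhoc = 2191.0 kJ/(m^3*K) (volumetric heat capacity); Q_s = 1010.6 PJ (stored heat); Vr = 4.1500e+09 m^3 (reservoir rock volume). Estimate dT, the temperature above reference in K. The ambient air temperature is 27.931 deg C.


dT = Q_s * 1e12 / (Vr * rhoc)
dT = 1010.6 * 1e12 / (4.1500e+09 * 2191.0)
dT = 111.14 K


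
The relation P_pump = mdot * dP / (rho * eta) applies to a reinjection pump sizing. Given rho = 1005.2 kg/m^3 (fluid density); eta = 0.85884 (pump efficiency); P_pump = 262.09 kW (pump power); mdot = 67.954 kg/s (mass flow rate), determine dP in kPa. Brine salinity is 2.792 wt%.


dP = P_pump * rho * eta / mdot
dP = 262.09 * 1005.2 * 0.85884 / 67.954
dP = 3329.7 kPa


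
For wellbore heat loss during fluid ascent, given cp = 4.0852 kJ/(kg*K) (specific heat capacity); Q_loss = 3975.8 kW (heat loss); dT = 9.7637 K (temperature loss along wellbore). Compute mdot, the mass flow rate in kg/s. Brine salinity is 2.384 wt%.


mdot = Q_loss / (cp * dT)
mdot = 3975.8 / (4.0852 * 9.7637)
mdot = 99.677 kg/s


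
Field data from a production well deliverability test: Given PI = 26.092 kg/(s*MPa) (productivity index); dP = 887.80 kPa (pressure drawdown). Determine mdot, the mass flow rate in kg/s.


mdot = PI * dP / 1000
mdot = 26.092 * 887.80 / 1000
mdot = 23.164 kg/s


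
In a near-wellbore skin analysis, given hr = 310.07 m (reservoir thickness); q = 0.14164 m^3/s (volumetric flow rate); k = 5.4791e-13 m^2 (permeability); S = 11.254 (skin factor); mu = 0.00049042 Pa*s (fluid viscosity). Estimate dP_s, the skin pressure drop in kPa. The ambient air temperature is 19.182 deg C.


dP_s = S * q * mu / (2*pi*k*hr) / 1000
dP_s = 11.254 * 0.14164 * 0.00049042 / (2*pi*5.4791e-13*310.07) / 1000
dP_s = 732.34 kPa


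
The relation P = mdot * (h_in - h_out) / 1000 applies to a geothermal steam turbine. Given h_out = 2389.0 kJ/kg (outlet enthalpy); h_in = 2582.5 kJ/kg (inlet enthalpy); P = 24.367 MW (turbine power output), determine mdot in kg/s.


mdot = P * 1000 / (h_in - h_out)
mdot = 24.367 * 1000 / (2582.5 - 2389.0)
mdot = 125.93 kg/s


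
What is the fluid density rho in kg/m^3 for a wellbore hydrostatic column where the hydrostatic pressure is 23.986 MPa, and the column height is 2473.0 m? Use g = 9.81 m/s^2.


rho = P * 1e6 / (g * h)
rho = 23.986 * 1e6 / (9.81 * 2473.0)
rho = 988.70 kg/m^3


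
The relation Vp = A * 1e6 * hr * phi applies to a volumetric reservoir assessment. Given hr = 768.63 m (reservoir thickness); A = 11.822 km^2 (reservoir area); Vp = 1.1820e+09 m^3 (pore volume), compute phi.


phi = Vp / (A * 1e6 * hr)
phi = 1.1820e+09 / (11.822 * 1e6 * 768.63)
phi = 0.13008


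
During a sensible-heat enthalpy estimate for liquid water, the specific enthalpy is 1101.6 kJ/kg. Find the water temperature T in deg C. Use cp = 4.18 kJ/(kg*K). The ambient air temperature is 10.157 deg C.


T = h / cp
T = 1101.6 / 4.18
T = 263.54 deg C


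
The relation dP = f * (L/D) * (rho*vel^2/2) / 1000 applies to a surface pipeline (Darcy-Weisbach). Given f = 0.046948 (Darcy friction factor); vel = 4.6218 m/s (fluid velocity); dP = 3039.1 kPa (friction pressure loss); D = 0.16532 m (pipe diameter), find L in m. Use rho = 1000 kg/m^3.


L = dP*1000*D / (f*rho*vel^2/2)
L = 3039.1*1000*0.16532 / (0.046948*1000*4.6218^2/2)
L = 1002.0 m


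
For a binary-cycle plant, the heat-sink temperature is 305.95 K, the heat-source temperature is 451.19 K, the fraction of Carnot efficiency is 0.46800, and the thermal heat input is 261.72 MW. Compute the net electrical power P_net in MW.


Step 1: eta = (1 - Tc/Th)*f = (1 - 305.95/451.19)*0.468 = 0.1506512
Step 2: P_net = eta * Q_in = 0.1506512 * 261.72 = 39.428 MW
P_net = 39.428 MW


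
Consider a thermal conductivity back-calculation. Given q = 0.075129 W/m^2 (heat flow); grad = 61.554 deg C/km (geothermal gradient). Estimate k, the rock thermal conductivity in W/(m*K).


k = q / (grad / 1000)
k = 0.075129 / (61.554 / 1000)
k = 1.2205 W/(m*K)


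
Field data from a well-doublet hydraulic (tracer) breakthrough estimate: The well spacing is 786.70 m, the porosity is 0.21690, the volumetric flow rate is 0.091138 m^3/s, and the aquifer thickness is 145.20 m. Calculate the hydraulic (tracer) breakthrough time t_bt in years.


t_bt = pi * hr * phi * L^2 / (3 * Qv) / (365.25*86400)
t_bt = pi * 145.20 * 0.21690 * 786.70^2 / (3 * 0.091138) / (365.25*86400)
t_bt = 7.0969 years


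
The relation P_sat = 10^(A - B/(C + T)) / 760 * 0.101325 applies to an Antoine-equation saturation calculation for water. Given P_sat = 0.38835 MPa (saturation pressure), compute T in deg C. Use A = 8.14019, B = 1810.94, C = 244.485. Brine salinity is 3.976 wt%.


T = B / (A - log10(P_sat * 760 / 0.101325)) - C
T = 1810.94 / (8.14019 - log10(0.38835 * 760 / 0.101325)) - 244.485
T = 142.81 deg C


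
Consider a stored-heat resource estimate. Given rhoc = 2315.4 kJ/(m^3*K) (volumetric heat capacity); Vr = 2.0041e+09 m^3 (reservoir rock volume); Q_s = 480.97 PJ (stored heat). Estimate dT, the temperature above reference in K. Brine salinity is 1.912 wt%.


dT = Q_s * 1e12 / (Vr * rhoc)
dT = 480.97 * 1e12 / (2.0041e+09 * 2315.4)
dT = 103.65 K


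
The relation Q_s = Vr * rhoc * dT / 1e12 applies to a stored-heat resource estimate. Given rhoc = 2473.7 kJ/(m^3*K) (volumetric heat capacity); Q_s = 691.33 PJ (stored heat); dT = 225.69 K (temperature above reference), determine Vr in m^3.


Vr = Q_s * 1e12 / (rhoc * dT)
Vr = 691.33 * 1e12 / (2473.7 * 225.69)
Vr = 1.2383e+09 m^3


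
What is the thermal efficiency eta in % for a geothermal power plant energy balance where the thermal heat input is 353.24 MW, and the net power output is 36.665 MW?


eta = W_net / Q_in * 100
eta = 36.665 / 353.24 * 100
eta = 10.380 %


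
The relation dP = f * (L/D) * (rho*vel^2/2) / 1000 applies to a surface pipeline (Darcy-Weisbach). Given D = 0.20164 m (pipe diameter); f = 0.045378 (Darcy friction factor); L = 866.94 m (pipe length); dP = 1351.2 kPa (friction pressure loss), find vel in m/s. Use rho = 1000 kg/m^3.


vel = sqrt(dP*1000*2*D / (f*L*rho))
vel = sqrt(1351.2*1000*2*0.20164 / (0.045378*866.94*1000))
vel = 3.7217 m/s


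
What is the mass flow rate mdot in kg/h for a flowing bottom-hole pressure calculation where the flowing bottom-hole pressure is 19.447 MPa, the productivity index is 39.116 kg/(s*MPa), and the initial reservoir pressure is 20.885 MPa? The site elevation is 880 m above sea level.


mdot = (P_i - P_wf) * PI
mdot = (20.885 - 19.447) * 39.116
mdot = 56.24881 kg/s
Convert: 56.24881 kg/s * 3600.0 = 2.0250e+05 kg/h
mdot = 2.0250e+05 kg/h


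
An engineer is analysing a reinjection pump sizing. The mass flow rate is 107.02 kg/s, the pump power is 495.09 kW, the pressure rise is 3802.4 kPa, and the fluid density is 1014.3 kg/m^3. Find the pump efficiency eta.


eta = mdot * dP / (rho * P_pump)
eta = 107.02 * 3802.4 / (1014.3 * 495.09)
eta = 0.81035


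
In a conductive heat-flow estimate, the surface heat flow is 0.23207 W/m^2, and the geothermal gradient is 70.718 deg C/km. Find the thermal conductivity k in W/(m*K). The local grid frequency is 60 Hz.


k = q * 1000 / grad
k = 0.23207 * 1000 / 70.718
k = 3.2816 W/(m*K)


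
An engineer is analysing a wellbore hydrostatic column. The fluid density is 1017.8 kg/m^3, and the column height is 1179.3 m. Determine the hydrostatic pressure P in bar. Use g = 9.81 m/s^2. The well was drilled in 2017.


P = rho * g * h / 1e6
P = 1017.8 * 9.81 * 1179.3 / 1e6
P = 11.77486 MPa
Convert: 11.77486 MPa * 10.0 = 117.75 bar
P = 117.75 bar


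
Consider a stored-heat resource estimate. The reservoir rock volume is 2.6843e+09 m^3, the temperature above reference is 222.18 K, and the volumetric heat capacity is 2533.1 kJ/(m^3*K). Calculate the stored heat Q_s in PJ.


Q_s = Vr * rhoc * dT / 1e12
Q_s = 2.6843e+09 * 2533.1 * 222.18 / 1e12
Q_s = 1510.7 PJ


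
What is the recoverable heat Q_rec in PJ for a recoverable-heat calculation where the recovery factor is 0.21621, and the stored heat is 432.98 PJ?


Q_rec = Q_s * RF
Q_rec = 432.98 * 0.21621
Q_rec = 93.615 PJ


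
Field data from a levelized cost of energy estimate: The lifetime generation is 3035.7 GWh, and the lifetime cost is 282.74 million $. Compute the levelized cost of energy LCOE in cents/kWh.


LCOE = C_tot / E_tot * 100
LCOE = 282.74 / 3035.7 * 100
LCOE = 9.3138 cents/kWh


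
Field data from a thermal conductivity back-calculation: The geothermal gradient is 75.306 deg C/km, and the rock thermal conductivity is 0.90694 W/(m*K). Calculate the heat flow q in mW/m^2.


q = k * grad / 1000
q = 0.90694 * 75.306 / 1000
q = 0.06829802 W/m^2
Convert: 0.06829802 W/m^2 * 1000.0 = 68.298 mW/m^2
q = 68.298 mW/m^2


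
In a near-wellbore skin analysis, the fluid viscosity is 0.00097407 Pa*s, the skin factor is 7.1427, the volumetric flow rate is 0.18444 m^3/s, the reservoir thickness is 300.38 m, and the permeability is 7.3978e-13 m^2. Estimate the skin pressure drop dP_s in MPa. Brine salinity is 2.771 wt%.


dP_s = S * q * mu / (2*pi*k*hr) / 1000
dP_s = 7.1427 * 0.18444 * 0.00097407 / (2*pi*7.3978e-13*300.38) / 1000
dP_s = 919.0819 kPa
Convert: 919.0819 kPa * 0.001 = 0.91908 MPa
dP_s = 0.91908 MPa


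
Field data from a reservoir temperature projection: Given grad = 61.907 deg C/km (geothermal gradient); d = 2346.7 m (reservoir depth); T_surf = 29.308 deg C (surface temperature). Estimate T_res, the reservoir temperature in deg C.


T_res = T_surf + grad * d / 1000
T_res = 29.308 + 61.907 * 2346.7 / 1000
T_res = 174.59 deg C
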